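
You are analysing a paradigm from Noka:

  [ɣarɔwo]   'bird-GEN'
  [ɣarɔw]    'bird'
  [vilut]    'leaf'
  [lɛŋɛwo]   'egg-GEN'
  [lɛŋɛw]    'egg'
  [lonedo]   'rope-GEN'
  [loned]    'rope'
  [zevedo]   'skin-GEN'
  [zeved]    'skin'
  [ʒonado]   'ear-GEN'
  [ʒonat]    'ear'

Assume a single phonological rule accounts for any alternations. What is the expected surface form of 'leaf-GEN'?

[viludo]

The stem for 'ear' ends in [d] in [ʒonado] but [t] in [ʒonat].
The stem 'rope' ([lonedo], [loned]) shows [d] unchanged in both environments, so [d] cannot be basic with [t] derived in isolation.
The alternation reflects intervocalic voicing: voiceless stops become voiced between vowels. /t/ is underlying.
From [vilut] the stem 'leaf' is /vilut/; between vowels this yields [viludo].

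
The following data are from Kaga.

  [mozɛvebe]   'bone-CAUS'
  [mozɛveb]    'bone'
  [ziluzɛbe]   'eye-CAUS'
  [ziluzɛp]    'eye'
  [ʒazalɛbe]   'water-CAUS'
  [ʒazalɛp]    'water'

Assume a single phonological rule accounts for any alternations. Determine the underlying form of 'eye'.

The stem for 'eye' ends in [b] in [ziluzɛbe] but [p] in [ziluzɛp].
But 'bone' keeps [b] in both environments ([mozɛvebe], [mozɛveb]), so there is no rule changing /b/ to [p] in isolation.
The alternation reflects intervocalic voicing: voiceless stops become voiced between vowels. /p/ is underlying.
Hence 'eye' is /ziluzɛp/ underlyingly.

/ziluzɛp/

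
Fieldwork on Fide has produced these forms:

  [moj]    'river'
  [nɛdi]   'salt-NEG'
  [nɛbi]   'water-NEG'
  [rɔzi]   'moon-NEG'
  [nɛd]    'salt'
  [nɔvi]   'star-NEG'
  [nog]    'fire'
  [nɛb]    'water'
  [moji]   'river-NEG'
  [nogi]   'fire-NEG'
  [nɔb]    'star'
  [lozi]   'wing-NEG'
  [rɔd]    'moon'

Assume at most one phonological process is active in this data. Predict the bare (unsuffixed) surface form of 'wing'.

'moon' shows [z] ~ [d] at the end of the stem ([rɔzi] vs [rɔd]).
Compare 'salt', with invariant [d] in [nɛdi] and [nɛd]: an analysis with underlying /d/ and a rule producing [z] before the NEG suffix would wrongly predict alternation here too.
Therefore /z/ is basic and [d] is derived by word-final hardening (voiced fricatives become stops word-finally).
From [lozi] the stem 'wing' is /loz/; word-finally this yields [lod].

[lod]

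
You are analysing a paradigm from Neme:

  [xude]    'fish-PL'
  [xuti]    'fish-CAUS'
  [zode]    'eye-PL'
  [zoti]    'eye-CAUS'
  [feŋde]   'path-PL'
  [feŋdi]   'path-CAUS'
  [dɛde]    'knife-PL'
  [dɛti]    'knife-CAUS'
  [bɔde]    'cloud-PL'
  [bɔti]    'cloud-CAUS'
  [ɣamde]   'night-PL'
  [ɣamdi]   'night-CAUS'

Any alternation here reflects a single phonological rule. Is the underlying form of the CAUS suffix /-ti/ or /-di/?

/-ti/

The CAUS morpheme has two allomorphs, [-di] and [-ti].
The PL suffix, which begins with [d], is invariant after every stem; so [d] is not altered by any rule here.
The CAUS suffix is therefore /-ti/ underlyingly, with post-nasal voicing: voiceless stops become voiced after a nasal.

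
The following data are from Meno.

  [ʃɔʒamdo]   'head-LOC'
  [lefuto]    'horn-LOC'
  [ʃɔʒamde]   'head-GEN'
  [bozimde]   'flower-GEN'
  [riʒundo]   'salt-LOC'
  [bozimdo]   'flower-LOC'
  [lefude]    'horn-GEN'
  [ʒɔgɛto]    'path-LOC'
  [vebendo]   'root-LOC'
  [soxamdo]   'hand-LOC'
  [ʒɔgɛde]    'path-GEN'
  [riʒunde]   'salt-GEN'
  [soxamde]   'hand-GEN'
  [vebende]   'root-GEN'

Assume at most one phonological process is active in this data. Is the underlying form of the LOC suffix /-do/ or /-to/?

/-to/

The LOC suffix surfaces as [-do] and [-to], depending on the final segment of the stem.
By contrast the GEN suffix keeps its initial [d] throughout — that segment must be underlying.
The LOC suffix is therefore /-to/ underlyingly, with post-nasal voicing: voiceless stops become voiced after a nasal.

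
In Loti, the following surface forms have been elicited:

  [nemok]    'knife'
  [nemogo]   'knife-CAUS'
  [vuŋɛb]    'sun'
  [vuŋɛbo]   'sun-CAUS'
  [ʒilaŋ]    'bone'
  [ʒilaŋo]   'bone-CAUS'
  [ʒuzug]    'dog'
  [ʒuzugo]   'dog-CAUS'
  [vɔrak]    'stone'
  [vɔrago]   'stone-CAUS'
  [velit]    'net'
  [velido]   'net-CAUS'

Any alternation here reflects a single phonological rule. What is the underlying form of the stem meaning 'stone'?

The root 'stone' surfaces as [vɔrak] and [vɔrago], with a stem-final [k] ~ [g] alternation.
But 'dog' keeps [g] in both environments ([ʒuzug], [ʒuzugo]), so there is no rule changing /g/ to [k] in isolation.
The alternation reflects intervocalic voicing: voiceless stops become voiced between vowels. /k/ is underlying.

/vɔrak/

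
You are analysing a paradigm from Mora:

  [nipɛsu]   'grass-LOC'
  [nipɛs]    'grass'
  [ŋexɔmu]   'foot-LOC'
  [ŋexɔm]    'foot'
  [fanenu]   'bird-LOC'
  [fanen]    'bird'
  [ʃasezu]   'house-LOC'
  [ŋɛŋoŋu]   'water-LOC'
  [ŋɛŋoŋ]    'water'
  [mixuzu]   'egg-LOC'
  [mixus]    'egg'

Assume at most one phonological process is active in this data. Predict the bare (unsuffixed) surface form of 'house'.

The root 'egg' surfaces as [mixuzu] and [mixus], with a stem-final [z] ~ [s] alternation.
The stem 'grass' ([nipɛsu], [nipɛs]) shows [s] unchanged in both environments, so [s] cannot be basic with [z] derived before the LOC suffix.
Therefore /z/ is basic and [s] is derived by word-final obstruent devoicing (voiced obstruents become voiceless word-finally).
The one attested form of 'house', [ʃasezu], shows underlying /ʃasez/. Applying the same rule word-finally gives [ʃases].

[ʃases]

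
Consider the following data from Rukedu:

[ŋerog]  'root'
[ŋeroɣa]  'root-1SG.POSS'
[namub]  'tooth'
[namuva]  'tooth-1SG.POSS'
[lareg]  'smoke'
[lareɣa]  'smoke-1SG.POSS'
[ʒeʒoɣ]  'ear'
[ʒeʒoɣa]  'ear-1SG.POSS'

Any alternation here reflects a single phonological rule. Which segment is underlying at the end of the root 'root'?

/g/

In [ŋerog] and [ŋeroɣa] the final segment of 'root' alternates: [g] ~ [ɣ].
But 'ear' keeps [ɣ] in both environments ([ʒeʒoɣ], [ʒeʒoɣa]), so there is no rule changing /ɣ/ to [g] in isolation.
So /g/ is underlying, and a rule of intervocalic spirantization — voiced stops become fricatives between vowels — gives [ɣ].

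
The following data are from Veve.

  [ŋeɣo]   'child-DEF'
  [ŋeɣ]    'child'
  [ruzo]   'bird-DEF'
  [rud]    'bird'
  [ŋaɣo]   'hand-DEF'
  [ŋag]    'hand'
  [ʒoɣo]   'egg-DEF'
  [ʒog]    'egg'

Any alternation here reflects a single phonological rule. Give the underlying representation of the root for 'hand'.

The stem for 'hand' ends in [ɣ] in [ŋaɣo] but [g] in [ŋag].
If /ɣ/ were underlying and a rule turned it into [g] in isolation, 'child' would also alternate; but it has [ɣ] in both [ŋeɣo] and [ŋeɣ].
The alternation reflects intervocalic spirantization: voiced stops become fricatives between vowels. /g/ is underlying.
The underlying form of 'hand' is therefore /ŋag/.

/ŋag/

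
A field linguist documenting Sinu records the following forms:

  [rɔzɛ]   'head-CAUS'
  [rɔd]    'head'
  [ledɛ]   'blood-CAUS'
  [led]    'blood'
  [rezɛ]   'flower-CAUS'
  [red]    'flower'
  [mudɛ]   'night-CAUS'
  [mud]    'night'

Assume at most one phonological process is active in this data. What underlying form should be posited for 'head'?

/rɔz/

In [rɔzɛ] and [rɔd] the final segment of 'head' alternates: [z] ~ [d].
But 'night' keeps [d] in both environments ([mudɛ], [mud]), so there is no rule changing /d/ to [z] before the CAUS suffix.
The alternation reflects word-final hardening: voiced fricatives become stops word-finally. /z/ is underlying.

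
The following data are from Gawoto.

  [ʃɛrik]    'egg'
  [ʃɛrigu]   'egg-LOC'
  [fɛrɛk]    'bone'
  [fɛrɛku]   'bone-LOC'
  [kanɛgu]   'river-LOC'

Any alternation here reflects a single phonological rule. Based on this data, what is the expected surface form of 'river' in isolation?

[kanɛk]

'egg' shows [k] ~ [g] at the end of the stem ([ʃɛrik] vs [ʃɛrigu]).
If /k/ were underlying and a rule turned it into [g] before the LOC suffix, 'bone' would also alternate; but it has [k] in both [fɛrɛk] and [fɛrɛku].
Therefore /g/ is basic and [k] is derived by word-final obstruent devoicing (voiced obstruents become voiceless word-finally).
From [kanɛgu] the stem 'river' is /kanɛg/; word-finally this yields [kanɛk].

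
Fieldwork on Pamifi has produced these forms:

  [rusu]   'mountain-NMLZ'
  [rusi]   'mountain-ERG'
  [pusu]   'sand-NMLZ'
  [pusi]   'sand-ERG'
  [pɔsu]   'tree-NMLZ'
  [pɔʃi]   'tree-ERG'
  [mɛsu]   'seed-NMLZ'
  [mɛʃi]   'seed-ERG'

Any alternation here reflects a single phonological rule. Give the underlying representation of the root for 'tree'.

/pɔʃ/

In [pɔsu] and [pɔʃi] the final segment of 'tree' alternates: [s] ~ [ʃ].
If /s/ were underlying and a rule turned it into [ʃ] before the ERG suffix, 'mountain' would also alternate; but it has [s] in both [rusu] and [rusi].
Therefore /ʃ/ is basic and [s] is derived by depalatalization (palato-alveolar /ʃ/ becomes [s] when no front vowel follows).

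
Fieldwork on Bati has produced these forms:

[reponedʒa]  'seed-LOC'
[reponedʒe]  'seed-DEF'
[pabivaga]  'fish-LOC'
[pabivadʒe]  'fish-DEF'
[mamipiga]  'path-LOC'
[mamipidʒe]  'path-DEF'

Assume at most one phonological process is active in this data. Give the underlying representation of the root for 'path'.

In [mamipiga] and [mamipidʒe] the final segment of 'path' alternates: [g] ~ [dʒ].
The stem 'seed' ([reponedʒa], [reponedʒe]) shows [dʒ] unchanged in both environments, so [dʒ] cannot be basic with [g] derived before the LOC suffix.
The underlying segment must be /g/; /g/ becomes palato-alveolar [dʒ] before a front vowel, yielding [dʒ] there.
Hence 'path' is /mamipig/ underlyingly.

/mamipig/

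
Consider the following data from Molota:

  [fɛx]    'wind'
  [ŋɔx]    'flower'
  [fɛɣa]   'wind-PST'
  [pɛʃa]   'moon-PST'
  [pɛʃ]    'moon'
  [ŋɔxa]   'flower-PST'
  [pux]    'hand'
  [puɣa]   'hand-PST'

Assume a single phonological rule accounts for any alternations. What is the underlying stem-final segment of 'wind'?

/ɣ/

The stem for 'wind' ends in [x] in [fɛx] but [ɣ] in [fɛɣa].
But 'flower' keeps [x] in both environments ([ŋɔx], [ŋɔxa]), so there is no rule changing /x/ to [ɣ] before the PST suffix.
The alternation reflects word-final obstruent devoicing: voiced obstruents become voiceless word-finally. /ɣ/ is underlying.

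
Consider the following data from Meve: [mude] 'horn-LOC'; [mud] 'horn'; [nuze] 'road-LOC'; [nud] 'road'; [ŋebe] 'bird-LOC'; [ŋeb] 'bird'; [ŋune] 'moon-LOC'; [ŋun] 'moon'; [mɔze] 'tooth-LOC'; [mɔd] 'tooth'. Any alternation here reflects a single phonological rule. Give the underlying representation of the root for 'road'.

'road' shows [z] ~ [d] at the end of the stem ([nuze] vs [nud]).
Compare 'horn', with invariant [d] in [mude] and [mud]: an analysis with underlying /d/ and a rule producing [z] before the LOC suffix would wrongly predict alternation here too.
So /z/ is underlying, and a rule of word-final hardening — voiced fricatives become stops word-finally — gives [d].

/nuz/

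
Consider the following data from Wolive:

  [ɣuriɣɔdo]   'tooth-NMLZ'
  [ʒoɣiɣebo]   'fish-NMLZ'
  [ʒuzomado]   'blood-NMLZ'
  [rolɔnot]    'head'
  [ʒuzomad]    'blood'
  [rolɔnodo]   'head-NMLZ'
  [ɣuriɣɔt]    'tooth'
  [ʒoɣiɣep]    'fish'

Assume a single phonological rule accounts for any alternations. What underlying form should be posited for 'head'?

/rolɔnot/

The root 'head' surfaces as [rolɔnot] and [rolɔnodo], with a stem-final [t] ~ [d] alternation.
If /d/ were underlying and a rule turned it into [t] in isolation, 'blood' would also alternate; but it has [d] in both [ʒuzomad] and [ʒuzomado].
Therefore /t/ is basic and [d] is derived by intervocalic voicing (voiceless stops become voiced between vowels).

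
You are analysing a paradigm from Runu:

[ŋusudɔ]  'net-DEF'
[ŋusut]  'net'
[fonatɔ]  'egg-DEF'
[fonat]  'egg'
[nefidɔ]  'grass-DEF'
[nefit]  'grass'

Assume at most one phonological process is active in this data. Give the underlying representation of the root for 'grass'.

/nefid/

The stem for 'grass' ends in [d] in [nefidɔ] but [t] in [nefit].
Compare 'egg', with invariant [t] in [fonatɔ] and [fonat]: an analysis with underlying /t/ and a rule producing [d] before the DEF suffix would wrongly predict alternation here too.
Therefore /d/ is basic and [t] is derived by word-final obstruent devoicing (voiced obstruents become voiceless word-finally).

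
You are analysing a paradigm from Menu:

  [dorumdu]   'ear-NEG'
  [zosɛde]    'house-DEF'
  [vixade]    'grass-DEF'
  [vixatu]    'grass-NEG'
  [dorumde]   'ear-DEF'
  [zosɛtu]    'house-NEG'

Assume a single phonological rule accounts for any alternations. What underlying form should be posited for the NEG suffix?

The NEG morpheme has two allomorphs, [-du] and [-tu].
By contrast the DEF suffix keeps its initial [d] throughout — that segment must be underlying.
So the underlying form is /-tu/, and voiceless stops become voiced after a nasal.

/-tu/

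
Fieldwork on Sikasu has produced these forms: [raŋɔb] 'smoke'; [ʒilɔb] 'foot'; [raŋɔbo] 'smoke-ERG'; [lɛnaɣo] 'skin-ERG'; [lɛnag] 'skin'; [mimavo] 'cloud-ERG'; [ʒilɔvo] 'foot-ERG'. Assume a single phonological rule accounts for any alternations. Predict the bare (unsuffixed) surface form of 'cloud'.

[mimab]

The root 'foot' surfaces as [ʒilɔb] and [ʒilɔvo], with a stem-final [b] ~ [v] alternation.
The stem 'smoke' ([raŋɔb], [raŋɔbo]) shows [b] unchanged in both environments, so [b] cannot be basic with [v] derived before the ERG suffix.
Therefore /v/ is basic and [b] is derived by word-final hardening (voiced fricatives become stops word-finally).
The one attested form of 'cloud', [mimavo], shows underlying /mimav/. Applying the same rule word-finally gives [mimab].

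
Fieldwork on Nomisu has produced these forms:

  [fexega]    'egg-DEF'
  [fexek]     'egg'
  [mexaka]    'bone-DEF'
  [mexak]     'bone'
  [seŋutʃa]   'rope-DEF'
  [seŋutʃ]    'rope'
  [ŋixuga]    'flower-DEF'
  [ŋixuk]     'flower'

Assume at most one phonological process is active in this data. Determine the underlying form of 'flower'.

'flower' shows [g] ~ [k] at the end of the stem ([ŋixuga] vs [ŋixuk]).
If /k/ were underlying and a rule turned it into [g] before the DEF suffix, 'bone' would also alternate; but it has [k] in both [mexaka] and [mexak].
The alternation reflects word-final obstruent devoicing: voiced obstruents become voiceless word-finally. /g/ is underlying.

/ŋixug/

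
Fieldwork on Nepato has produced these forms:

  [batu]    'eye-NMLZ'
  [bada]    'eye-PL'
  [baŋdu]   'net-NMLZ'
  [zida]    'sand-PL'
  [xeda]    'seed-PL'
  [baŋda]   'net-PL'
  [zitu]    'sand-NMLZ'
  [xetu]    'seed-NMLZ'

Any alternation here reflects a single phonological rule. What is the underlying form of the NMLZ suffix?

The NMLZ suffix surfaces as [-du] and [-tu], depending on the final segment of the stem.
The PL suffix, which begins with [d], is invariant after every stem; so [d] is not altered by any rule here.
The NMLZ suffix is therefore /-tu/ underlyingly, with post-nasal voicing: voiceless stops become voiced after a nasal.

/-tu/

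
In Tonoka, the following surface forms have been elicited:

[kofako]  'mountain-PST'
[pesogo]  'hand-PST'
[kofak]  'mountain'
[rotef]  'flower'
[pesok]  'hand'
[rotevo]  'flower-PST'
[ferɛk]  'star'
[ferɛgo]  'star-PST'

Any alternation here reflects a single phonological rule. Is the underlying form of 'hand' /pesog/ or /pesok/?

The stem for 'hand' ends in [k] in [pesok] but [g] in [pesogo].
But 'mountain' keeps [k] in both environments ([kofak], [kofako]), so there is no rule changing /k/ to [g] before the PST suffix.
The alternation reflects word-final obstruent devoicing: voiced obstruents become voiceless word-finally. /g/ is underlying.

/pesog/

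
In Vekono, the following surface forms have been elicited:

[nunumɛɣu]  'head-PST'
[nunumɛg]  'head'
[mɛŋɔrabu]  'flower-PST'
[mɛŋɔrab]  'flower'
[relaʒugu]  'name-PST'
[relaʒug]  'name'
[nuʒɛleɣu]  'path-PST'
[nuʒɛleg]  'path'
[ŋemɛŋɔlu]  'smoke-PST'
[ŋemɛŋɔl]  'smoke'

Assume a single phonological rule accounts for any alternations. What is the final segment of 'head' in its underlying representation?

The root 'head' surfaces as [nunumɛɣu] and [nunumɛg], with a stem-final [ɣ] ~ [g] alternation.
Compare 'name', with invariant [g] in [relaʒugu] and [relaʒug]: an analysis with underlying /g/ and a rule producing [ɣ] before the PST suffix would wrongly predict alternation here too.
The underlying segment must be /ɣ/; voiced fricatives become stops word-finally, yielding [g] there.

/ɣ/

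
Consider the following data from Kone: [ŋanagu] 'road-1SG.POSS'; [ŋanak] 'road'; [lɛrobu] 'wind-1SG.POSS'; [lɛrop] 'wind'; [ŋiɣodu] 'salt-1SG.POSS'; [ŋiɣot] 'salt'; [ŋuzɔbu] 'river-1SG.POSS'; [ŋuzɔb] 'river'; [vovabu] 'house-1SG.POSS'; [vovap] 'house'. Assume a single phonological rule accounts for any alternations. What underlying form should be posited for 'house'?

The root 'house' surfaces as [vovabu] and [vovap], with a stem-final [b] ~ [p] alternation.
Compare 'river', with invariant [b] in [ŋuzɔbu] and [ŋuzɔb]: an analysis with underlying /b/ and a rule producing [p] in isolation would wrongly predict alternation here too.
Therefore /p/ is basic and [b] is derived by intervocalic voicing (voiceless stops become voiced between vowels).

/vovap/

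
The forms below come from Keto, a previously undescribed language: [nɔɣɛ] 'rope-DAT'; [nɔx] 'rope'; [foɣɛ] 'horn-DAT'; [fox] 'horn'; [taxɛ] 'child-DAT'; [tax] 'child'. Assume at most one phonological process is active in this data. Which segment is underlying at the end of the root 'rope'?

In [nɔɣɛ] and [nɔx] the final segment of 'rope' alternates: [ɣ] ~ [x].
But 'child' keeps [x] in both environments ([taxɛ], [tax]), so there is no rule changing /x/ to [ɣ] before the DAT suffix.
Therefore /ɣ/ is basic and [x] is derived by word-final obstruent devoicing (voiced obstruents become voiceless word-finally).

/ɣ/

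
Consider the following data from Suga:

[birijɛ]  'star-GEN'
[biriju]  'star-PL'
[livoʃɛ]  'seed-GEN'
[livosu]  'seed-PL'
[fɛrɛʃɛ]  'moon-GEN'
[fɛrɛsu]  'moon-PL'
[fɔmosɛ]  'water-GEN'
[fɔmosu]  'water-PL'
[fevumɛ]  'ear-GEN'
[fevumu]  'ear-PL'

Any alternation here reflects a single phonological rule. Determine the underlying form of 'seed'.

/livoʃ/

'seed' shows [ʃ] ~ [s] at the end of the stem ([livoʃɛ] vs [livosu]).
If /s/ were underlying and a rule turned it into [ʃ] before the GEN suffix, 'water' would also alternate; but it has [s] in both [fɔmosɛ] and [fɔmosu].
The underlying segment must be /ʃ/; palato-alveolar /ʃ/ becomes [s] when no front vowel follows, yielding [s] there.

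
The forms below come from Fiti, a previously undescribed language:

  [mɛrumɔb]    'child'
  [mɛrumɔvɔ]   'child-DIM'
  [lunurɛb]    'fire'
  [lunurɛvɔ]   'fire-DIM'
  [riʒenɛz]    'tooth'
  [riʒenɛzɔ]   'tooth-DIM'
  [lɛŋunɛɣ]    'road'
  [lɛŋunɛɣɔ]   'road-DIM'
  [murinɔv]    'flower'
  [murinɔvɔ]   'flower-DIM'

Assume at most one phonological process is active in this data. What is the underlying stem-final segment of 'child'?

The stem for 'child' ends in [b] in [mɛrumɔb] but [v] in [mɛrumɔvɔ].
If /v/ were underlying and a rule turned it into [b] in isolation, 'flower' would also alternate; but it has [v] in both [murinɔv] and [murinɔvɔ].
The underlying segment must be /b/; voiced stops become fricatives between vowels, yielding [v] there.

/b/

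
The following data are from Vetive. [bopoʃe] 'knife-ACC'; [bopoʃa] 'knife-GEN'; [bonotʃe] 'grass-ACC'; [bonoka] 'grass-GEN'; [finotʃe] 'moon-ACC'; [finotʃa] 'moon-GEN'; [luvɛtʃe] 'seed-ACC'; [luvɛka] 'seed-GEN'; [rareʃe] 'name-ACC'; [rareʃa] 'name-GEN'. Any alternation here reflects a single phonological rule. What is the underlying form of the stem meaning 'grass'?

The root 'grass' surfaces as [bonotʃe] and [bonoka], with a stem-final [tʃ] ~ [k] alternation.
If /tʃ/ were underlying and a rule turned it into [k] before the GEN suffix, 'moon' would also alternate; but it has [tʃ] in both [finotʃe] and [finotʃa].
So /k/ is underlying, and a rule of palatalization before a front vowel — /k/ becomes palato-alveolar [tʃ] before a front vowel — gives [tʃ].
The underlying form of 'grass' is therefore /bonok/.

/bonok/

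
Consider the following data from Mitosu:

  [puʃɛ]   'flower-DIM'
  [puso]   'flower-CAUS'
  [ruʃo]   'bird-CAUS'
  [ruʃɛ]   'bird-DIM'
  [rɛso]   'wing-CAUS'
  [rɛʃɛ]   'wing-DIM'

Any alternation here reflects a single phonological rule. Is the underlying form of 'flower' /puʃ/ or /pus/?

/pus/

In [puʃɛ] and [puso] the final segment of 'flower' alternates: [ʃ] ~ [s].
But 'bird' keeps [ʃ] in both environments ([ruʃɛ], [ruʃo]), so there is no rule changing /ʃ/ to [s] before the CAUS suffix.
The alternation reflects palatalization before a front vowel: /s/ becomes palato-alveolar [ʃ] before a front vowel. /s/ is underlying.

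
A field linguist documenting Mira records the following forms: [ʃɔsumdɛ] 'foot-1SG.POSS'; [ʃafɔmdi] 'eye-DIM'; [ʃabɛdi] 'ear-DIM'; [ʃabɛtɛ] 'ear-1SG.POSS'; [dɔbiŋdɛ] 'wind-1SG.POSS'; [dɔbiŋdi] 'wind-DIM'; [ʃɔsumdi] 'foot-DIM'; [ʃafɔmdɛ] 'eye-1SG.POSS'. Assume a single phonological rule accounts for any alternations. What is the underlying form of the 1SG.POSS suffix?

/-tɛ/

The 1SG.POSS suffix surfaces as [-dɛ] and [-tɛ], depending on the final segment of the stem.
The DIM suffix, which begins with [d], is invariant after every stem; so [d] is not altered by any rule here.
The 1SG.POSS suffix is therefore /-tɛ/ underlyingly, with post-nasal voicing: voiceless stops become voiced after a nasal.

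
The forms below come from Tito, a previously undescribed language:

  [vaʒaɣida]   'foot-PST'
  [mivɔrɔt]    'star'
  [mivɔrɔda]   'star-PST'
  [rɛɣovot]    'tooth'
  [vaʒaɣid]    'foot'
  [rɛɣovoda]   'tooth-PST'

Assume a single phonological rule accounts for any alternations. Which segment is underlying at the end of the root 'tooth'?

The root 'tooth' surfaces as [rɛɣovoda] and [rɛɣovot], with a stem-final [d] ~ [t] alternation.
But 'foot' keeps [d] in both environments ([vaʒaɣida], [vaʒaɣid]), so there is no rule changing /d/ to [t] in isolation.
So /t/ is underlying, and a rule of intervocalic voicing — voiceless stops become voiced between vowels — gives [d].

/t/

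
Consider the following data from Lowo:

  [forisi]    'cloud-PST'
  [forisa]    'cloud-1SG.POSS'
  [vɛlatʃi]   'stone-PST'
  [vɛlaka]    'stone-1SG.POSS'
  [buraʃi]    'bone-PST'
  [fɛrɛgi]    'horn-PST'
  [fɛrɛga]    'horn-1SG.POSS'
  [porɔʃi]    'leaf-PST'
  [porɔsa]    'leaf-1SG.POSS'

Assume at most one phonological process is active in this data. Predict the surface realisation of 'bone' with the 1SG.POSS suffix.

[burasa]

'leaf' shows [ʃ] ~ [s] at the end of the stem ([porɔʃi] vs [porɔsa]).
If /s/ were underlying and a rule turned it into [ʃ] before the PST suffix, 'cloud' would also alternate; but it has [s] in both [forisi] and [forisa].
The underlying segment must be /ʃ/; palato-alveolar /tʃ/ and /ʃ/ become [k] and [s] when no front vowel follows, yielding [s] there.
The one attested form of 'bone', [buraʃi], shows underlying /buraʃ/. Applying the same rule when no front vowel follows gives [burasa].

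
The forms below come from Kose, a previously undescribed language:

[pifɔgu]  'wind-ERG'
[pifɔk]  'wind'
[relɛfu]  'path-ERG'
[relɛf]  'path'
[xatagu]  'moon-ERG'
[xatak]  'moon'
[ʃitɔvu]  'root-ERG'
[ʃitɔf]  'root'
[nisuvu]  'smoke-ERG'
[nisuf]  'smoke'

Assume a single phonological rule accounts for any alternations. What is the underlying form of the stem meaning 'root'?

'root' shows [v] ~ [f] at the end of the stem ([ʃitɔvu] vs [ʃitɔf]).
Compare 'path', with invariant [f] in [relɛfu] and [relɛf]: an analysis with underlying /f/ and a rule producing [v] before the ERG suffix would wrongly predict alternation here too.
The alternation reflects word-final obstruent devoicing: voiced obstruents become voiceless word-finally. /v/ is underlying.
Hence 'root' is /ʃitɔv/ underlyingly.

/ʃitɔv/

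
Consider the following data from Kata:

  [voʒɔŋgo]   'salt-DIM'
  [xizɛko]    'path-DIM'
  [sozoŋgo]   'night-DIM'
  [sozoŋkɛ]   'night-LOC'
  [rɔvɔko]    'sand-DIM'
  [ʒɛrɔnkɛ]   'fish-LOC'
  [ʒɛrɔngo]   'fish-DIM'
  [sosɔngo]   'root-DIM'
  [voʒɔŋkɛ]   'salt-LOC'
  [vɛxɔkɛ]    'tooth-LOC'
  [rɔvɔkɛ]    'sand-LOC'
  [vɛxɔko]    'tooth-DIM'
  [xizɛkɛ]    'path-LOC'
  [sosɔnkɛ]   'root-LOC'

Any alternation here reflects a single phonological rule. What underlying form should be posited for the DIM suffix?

The DIM suffix surfaces as [-go] and [-ko], depending on the final segment of the stem.
By contrast the LOC suffix keeps its initial [k] throughout — that segment must be underlying.
The DIM suffix is therefore /-go/ underlyingly, with post-vocalic devoicing: voiced stops become voiceless after a vowel.

/-go/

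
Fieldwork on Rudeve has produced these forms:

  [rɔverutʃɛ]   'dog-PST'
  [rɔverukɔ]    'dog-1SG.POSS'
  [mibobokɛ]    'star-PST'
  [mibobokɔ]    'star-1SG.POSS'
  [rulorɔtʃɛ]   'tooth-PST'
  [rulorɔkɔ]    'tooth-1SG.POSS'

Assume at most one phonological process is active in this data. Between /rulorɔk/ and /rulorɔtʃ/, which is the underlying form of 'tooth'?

The stem for 'tooth' ends in [tʃ] in [rulorɔtʃɛ] but [k] in [rulorɔkɔ].
Compare 'star', with invariant [k] in [mibobokɛ] and [mibobokɔ]: an analysis with underlying /k/ and a rule producing [tʃ] before the PST suffix would wrongly predict alternation here too.
So /tʃ/ is underlying, and a rule of depalatalization — palato-alveolar /tʃ/ becomes [k] when no front vowel follows — gives [k].

/rulorɔtʃ/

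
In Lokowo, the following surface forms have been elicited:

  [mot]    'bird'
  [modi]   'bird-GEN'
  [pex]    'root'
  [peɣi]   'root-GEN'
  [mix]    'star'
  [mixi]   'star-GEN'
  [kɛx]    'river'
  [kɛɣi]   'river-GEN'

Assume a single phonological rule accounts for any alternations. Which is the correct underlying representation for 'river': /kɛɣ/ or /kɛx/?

/kɛɣ/

'river' shows [x] ~ [ɣ] at the end of the stem ([kɛx] vs [kɛɣi]).
If /x/ were underlying and a rule turned it into [ɣ] before the GEN suffix, 'star' would also alternate; but it has [x] in both [mix] and [mixi].
Therefore /ɣ/ is basic and [x] is derived by word-final obstruent devoicing (voiced obstruents become voiceless word-finally).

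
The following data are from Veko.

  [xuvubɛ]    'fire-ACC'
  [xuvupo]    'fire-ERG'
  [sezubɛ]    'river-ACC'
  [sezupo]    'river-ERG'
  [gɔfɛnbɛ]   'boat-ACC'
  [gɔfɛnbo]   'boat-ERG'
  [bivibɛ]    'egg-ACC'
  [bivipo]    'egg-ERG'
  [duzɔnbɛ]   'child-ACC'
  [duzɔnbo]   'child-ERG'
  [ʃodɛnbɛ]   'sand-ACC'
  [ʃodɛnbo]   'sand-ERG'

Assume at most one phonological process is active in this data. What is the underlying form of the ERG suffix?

/-po/

The ERG morpheme has two allomorphs, [-bo] and [-po].
By contrast the ACC suffix keeps its initial [b] throughout — that segment must be underlying.
The ERG suffix is therefore /-po/ underlyingly, with post-nasal voicing: voiceless stops become voiced after a nasal.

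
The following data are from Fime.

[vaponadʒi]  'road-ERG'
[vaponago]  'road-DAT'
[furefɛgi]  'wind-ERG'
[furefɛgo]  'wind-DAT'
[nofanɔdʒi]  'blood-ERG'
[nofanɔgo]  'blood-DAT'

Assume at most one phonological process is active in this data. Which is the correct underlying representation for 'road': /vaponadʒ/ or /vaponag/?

/vaponadʒ/

The root 'road' surfaces as [vaponadʒi] and [vaponago], with a stem-final [dʒ] ~ [g] alternation.
Compare 'wind', with invariant [g] in [furefɛgi] and [furefɛgo]: an analysis with underlying /g/ and a rule producing [dʒ] before the ERG suffix would wrongly predict alternation here too.
The alternation reflects depalatalization: palato-alveolar /dʒ/ becomes [g] when no front vowel follows. /dʒ/ is underlying.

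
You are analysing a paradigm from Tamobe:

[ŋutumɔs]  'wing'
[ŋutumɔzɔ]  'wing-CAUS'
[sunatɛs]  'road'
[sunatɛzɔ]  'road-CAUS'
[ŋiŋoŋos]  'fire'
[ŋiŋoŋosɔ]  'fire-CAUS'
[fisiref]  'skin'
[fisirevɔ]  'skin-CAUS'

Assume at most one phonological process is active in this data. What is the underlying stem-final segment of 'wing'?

/z/

'wing' shows [s] ~ [z] at the end of the stem ([ŋutumɔs] vs [ŋutumɔzɔ]).
Compare 'fire', with invariant [s] in [ŋiŋoŋos] and [ŋiŋoŋosɔ]: an analysis with underlying /s/ and a rule producing [z] before the CAUS suffix would wrongly predict alternation here too.
Therefore /z/ is basic and [s] is derived by word-final obstruent devoicing (voiced obstruents become voiceless word-finally).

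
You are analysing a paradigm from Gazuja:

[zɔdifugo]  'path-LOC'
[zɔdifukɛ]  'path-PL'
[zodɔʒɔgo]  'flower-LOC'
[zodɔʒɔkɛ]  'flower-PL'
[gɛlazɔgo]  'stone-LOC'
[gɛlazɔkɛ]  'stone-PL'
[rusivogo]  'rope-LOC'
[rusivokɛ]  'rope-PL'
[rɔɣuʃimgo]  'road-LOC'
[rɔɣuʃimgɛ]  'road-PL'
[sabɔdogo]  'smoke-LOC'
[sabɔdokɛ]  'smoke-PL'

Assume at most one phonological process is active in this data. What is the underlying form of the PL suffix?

/-kɛ/

The PL morpheme has two allomorphs, [-gɛ] and [-kɛ].
The LOC suffix, which begins with [g], is invariant after every stem; so [g] is not altered by any rule here.
So the underlying form is /-kɛ/, and voiceless stops become voiced after a nasal.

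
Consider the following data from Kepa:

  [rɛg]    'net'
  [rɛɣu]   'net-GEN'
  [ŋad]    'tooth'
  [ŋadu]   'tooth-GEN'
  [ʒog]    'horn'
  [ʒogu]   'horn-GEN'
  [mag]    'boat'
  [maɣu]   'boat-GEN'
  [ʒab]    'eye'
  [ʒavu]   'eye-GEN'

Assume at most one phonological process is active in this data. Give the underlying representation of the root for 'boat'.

/maɣ/

The stem for 'boat' ends in [g] in [mag] but [ɣ] in [maɣu].
Compare 'horn', with invariant [g] in [ʒog] and [ʒogu]: an analysis with underlying /g/ and a rule producing [ɣ] before the GEN suffix would wrongly predict alternation here too.
The alternation reflects word-final hardening: voiced fricatives become stops word-finally. /ɣ/ is underlying.
So 'boat' = /maɣ/.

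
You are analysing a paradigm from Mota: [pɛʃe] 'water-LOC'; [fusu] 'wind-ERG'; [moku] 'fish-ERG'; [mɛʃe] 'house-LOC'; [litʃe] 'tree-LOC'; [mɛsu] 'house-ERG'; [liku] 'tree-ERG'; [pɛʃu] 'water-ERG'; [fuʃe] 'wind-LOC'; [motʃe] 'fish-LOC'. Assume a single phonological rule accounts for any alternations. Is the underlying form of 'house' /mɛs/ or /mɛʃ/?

The stem for 'house' ends in [ʃ] in [mɛʃe] but [s] in [mɛsu].
But 'water' keeps [ʃ] in both environments ([pɛʃe], [pɛʃu]), so there is no rule changing /ʃ/ to [s] before the ERG suffix.
The alternation reflects palatalization before a front vowel: /k/ and /s/ become palato-alveolar [tʃ] and [ʃ] before a front vowel. /s/ is underlying.

/mɛs/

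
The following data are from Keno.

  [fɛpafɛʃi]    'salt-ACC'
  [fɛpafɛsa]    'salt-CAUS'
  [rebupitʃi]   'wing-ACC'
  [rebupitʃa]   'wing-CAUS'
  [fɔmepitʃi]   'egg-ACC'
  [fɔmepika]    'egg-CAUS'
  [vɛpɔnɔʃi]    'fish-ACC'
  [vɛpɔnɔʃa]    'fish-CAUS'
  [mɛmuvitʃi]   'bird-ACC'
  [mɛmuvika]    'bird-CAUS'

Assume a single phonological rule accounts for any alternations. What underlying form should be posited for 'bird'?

'bird' shows [tʃ] ~ [k] at the end of the stem ([mɛmuvitʃi] vs [mɛmuvika]).
Compare 'wing', with invariant [tʃ] in [rebupitʃi] and [rebupitʃa]: an analysis with underlying /tʃ/ and a rule producing [k] before the CAUS suffix would wrongly predict alternation here too.
The underlying segment must be /k/; /k/ and /s/ become palato-alveolar [tʃ] and [ʃ] before a front vowel, yielding [tʃ] there.
The underlying form of 'bird' is therefore /mɛmuvik/.

/mɛmuvik/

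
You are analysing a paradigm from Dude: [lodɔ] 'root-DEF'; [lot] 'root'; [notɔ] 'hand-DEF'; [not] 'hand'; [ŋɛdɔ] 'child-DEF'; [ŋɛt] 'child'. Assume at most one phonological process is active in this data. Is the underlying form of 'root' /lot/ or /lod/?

/lod/

'root' shows [d] ~ [t] at the end of the stem ([lodɔ] vs [lot]).
Compare 'hand', with invariant [t] in [notɔ] and [not]: an analysis with underlying /t/ and a rule producing [d] before the DEF suffix would wrongly predict alternation here too.
The underlying segment must be /d/; voiced obstruents become voiceless word-finally, yielding [t] there.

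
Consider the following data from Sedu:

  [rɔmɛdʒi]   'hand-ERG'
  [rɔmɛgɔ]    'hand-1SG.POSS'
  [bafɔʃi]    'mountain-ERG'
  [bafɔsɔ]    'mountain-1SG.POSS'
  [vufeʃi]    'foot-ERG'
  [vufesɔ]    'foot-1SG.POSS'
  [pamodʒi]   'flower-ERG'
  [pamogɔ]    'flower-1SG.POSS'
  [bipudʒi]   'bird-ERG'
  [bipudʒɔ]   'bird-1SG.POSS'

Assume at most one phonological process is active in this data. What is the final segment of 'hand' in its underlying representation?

/g/

The stem for 'hand' ends in [dʒ] in [rɔmɛdʒi] but [g] in [rɔmɛgɔ].
But 'bird' keeps [dʒ] in both environments ([bipudʒi], [bipudʒɔ]), so there is no rule changing /dʒ/ to [g] before the 1SG.POSS suffix.
Therefore /g/ is basic and [dʒ] is derived by palatalization before a front vowel (/g/ and /s/ become palato-alveolar [dʒ] and [ʃ] before a front vowel).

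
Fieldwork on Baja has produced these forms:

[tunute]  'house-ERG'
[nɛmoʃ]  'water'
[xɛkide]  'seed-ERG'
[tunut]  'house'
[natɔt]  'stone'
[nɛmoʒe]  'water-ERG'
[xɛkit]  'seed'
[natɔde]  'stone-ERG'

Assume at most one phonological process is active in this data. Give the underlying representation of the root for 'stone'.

/natɔd/

The root 'stone' surfaces as [natɔt] and [natɔde], with a stem-final [t] ~ [d] alternation.
The stem 'house' ([tunut], [tunute]) shows [t] unchanged in both environments, so [t] cannot be basic with [d] derived before the ERG suffix.
The alternation reflects word-final obstruent devoicing: voiced obstruents become voiceless word-finally. /d/ is underlying.
So 'stone' = /natɔd/.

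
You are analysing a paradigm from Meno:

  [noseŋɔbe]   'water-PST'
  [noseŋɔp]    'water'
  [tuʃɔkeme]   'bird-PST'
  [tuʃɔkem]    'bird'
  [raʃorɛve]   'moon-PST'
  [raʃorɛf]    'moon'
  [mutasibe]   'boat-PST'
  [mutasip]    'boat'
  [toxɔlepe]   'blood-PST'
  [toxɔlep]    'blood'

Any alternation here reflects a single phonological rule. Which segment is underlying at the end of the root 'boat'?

The stem for 'boat' ends in [b] in [mutasibe] but [p] in [mutasip].
Compare 'blood', with invariant [p] in [toxɔlepe] and [toxɔlep]: an analysis with underlying /p/ and a rule producing [b] before the PST suffix would wrongly predict alternation here too.
The underlying segment must be /b/; voiced obstruents become voiceless word-finally, yielding [p] there.

/b/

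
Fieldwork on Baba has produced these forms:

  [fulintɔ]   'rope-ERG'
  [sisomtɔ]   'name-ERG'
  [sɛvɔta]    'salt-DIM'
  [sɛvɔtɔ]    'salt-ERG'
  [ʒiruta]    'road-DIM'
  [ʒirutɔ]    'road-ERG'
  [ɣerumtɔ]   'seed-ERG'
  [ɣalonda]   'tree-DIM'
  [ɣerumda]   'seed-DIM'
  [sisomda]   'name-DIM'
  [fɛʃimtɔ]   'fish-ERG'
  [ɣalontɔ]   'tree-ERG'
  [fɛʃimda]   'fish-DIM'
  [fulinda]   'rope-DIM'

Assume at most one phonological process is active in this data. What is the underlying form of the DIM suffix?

The DIM morpheme has two allomorphs, [-da] and [-ta].
By contrast the ERG suffix keeps its initial [t] throughout — that segment must be underlying.
So the underlying form is /-da/, and voiced stops become voiceless after a vowel.

/-da/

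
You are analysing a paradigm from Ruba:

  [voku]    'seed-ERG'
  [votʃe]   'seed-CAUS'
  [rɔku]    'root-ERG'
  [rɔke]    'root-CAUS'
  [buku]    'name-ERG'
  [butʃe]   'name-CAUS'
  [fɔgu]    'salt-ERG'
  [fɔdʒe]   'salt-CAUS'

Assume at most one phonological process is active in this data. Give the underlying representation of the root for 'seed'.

/votʃ/

In [voku] and [votʃe] the final segment of 'seed' alternates: [k] ~ [tʃ].
If /k/ were underlying and a rule turned it into [tʃ] before the CAUS suffix, 'root' would also alternate; but it has [k] in both [rɔku] and [rɔke].
So /tʃ/ is underlying, and a rule of depalatalization — palato-alveolar /tʃ/ and /dʒ/ become [k] and [g] when no front vowel follows — gives [k].
Hence 'seed' is /votʃ/ underlyingly.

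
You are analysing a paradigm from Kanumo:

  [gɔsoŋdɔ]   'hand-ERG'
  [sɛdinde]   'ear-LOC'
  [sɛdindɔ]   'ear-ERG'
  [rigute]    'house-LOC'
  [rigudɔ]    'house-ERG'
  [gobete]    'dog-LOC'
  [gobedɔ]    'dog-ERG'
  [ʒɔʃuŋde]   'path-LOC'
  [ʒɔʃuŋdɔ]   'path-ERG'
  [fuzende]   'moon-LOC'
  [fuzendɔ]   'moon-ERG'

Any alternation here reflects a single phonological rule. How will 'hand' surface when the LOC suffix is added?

[gɔsoŋde]

The LOC morpheme has two allomorphs, [-de] and [-te].
The ERG suffix, which begins with [d], is invariant after every stem; so [d] is not altered by any rule here.
So the underlying form is /-te/, and voiceless stops become voiced after a nasal.
After 'hand', which ends in a nasal, the suffix surfaces as [-de], giving [gɔsoŋde].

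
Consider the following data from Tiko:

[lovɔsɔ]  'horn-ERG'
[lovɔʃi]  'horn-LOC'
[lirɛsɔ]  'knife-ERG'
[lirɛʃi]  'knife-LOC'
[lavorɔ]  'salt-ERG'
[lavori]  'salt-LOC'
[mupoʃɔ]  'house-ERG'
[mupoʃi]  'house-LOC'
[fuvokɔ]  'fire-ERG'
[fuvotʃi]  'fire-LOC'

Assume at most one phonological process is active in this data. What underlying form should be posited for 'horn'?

/lovɔs/

The stem for 'horn' ends in [s] in [lovɔsɔ] but [ʃ] in [lovɔʃi].
But 'house' keeps [ʃ] in both environments ([mupoʃɔ], [mupoʃi]), so there is no rule changing /ʃ/ to [s] before the ERG suffix.
The underlying segment must be /s/; /k/ and /s/ become palato-alveolar [tʃ] and [ʃ] before a front vowel, yielding [ʃ] there.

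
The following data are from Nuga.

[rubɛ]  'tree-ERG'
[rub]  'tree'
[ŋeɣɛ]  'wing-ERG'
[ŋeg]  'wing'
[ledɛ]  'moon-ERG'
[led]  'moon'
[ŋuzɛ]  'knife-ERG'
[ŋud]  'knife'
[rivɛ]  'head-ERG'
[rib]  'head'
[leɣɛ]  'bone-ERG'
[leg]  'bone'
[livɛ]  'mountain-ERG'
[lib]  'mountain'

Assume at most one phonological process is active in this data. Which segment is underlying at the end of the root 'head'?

/v/

'head' shows [v] ~ [b] at the end of the stem ([rivɛ] vs [rib]).
But 'tree' keeps [b] in both environments ([rubɛ], [rub]), so there is no rule changing /b/ to [v] before the ERG suffix.
The underlying segment must be /v/; voiced fricatives become stops word-finally, yielding [b] there.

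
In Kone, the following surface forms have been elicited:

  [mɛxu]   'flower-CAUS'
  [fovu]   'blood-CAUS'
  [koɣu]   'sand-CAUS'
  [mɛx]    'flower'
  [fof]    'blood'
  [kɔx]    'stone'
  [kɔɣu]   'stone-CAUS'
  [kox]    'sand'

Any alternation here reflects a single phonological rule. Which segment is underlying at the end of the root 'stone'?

'stone' shows [x] ~ [ɣ] at the end of the stem ([kɔx] vs [kɔɣu]).
If /x/ were underlying and a rule turned it into [ɣ] before the CAUS suffix, 'flower' would also alternate; but it has [x] in both [mɛx] and [mɛxu].
So /ɣ/ is underlying, and a rule of word-final obstruent devoicing — voiced obstruents become voiceless word-finally — gives [x].

/ɣ/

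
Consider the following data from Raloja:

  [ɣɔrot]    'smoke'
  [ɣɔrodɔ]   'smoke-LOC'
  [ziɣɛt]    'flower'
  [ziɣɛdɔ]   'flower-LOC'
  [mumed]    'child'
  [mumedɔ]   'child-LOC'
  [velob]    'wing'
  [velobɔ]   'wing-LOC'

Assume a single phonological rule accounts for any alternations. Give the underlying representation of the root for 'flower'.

/ziɣɛt/

The root 'flower' surfaces as [ziɣɛt] and [ziɣɛdɔ], with a stem-final [t] ~ [d] alternation.
If /d/ were underlying and a rule turned it into [t] in isolation, 'child' would also alternate; but it has [d] in both [mumed] and [mumedɔ].
The underlying segment must be /t/; voiceless stops become voiced between vowels, yielding [d] there.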